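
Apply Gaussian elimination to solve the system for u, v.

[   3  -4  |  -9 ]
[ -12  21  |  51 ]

(1, 3)

Forward elimination on [A|b]:
R2 <- R2 - (-4)*R1:  [  0   5  15 ]
Row echelon form:
[ 3  -4  |  -9 ]
[ 0   5  |  15 ]
Back-substitution:
v = (15) / 5 = 3
u = (-9 - (-4)*(3)) / 3 = 1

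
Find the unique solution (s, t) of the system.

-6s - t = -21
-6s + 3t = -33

Forward elimination on [A|b]:
R2 <- R2 - (1)*R1:  [   0    4  -12 ]
Row echelon form:
[ -6  -1  |  -21 ]
[  0   4  |  -12 ]
Back-substitution:
t = (-12) / 4 = -3
s = (-21 - (-1)*(-3)) / -6 = 4

(4, -3)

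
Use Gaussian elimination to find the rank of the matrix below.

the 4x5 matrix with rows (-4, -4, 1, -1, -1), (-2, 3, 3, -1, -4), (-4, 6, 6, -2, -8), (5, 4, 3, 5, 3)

rank(A) = 3

Row reduction:
R2 <- R2 - (1/2)*R1:  [    0     5   5/2  -1/2  -7/2 ]
R3 <- R3 - (1)*R1:  [  0  10   5  -1  -7 ]
R4 <- R4 - (-5/4)*R1:  [    0    -1  17/4  15/4   7/4 ]
R3 <- R3 - (2)*R2:  [ 0  0  0  0  0 ]
R4 <- R4 - (-1/5)*R2:  [     0      0   19/4  73/20  21/20 ]
R3 <-> R4   (pivot in column 3 was zero)
[ -4  -4     1     -1     -1 ]
[  0   5   5/2   -1/2   -7/2 ]
[  0   0  19/4  73/20  21/20 ]
[  0   0     0      0      0 ]
Row echelon form:
[ -4  -4     1     -1     -1 ]
[  0   5   5/2   -1/2   -7/2 ]
[  0   0  19/4  73/20  21/20 ]
[  0   0     0      0      0 ]
Nonzero rows / pivot columns: 3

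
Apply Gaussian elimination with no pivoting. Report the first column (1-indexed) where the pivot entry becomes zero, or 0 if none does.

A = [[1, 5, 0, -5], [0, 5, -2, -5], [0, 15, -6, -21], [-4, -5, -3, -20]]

Naive forward elimination:
R4 <- R4 - (-4)*R1:  [   0   15   -3  -40 ]
R3 <- R3 - (3)*R2:  [  0   0   0  -6 ]
R4 <- R4 - (3)*R2:  [   0    0    3  -25 ]
Matrix at this point:
[ 1  5   0   -5 ]
[ 0  5  -2   -5 ]
[ 0  0   0   -6 ]
[ 0  0   3  -25 ]
Pivot entry (3,3) is zero but row 4 has 3 in column 3 -> naive elimination stops; a row interchange (e.g. R3 <-> R4) would be required here.

first zero-pivot column = 3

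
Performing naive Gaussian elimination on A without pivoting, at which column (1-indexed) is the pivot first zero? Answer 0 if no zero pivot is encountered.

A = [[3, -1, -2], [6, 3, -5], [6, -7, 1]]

first zero-pivot column = 0

Naive forward elimination:
R2 <- R2 - (2)*R1:  [  0   5  -1 ]
R3 <- R3 - (2)*R1:  [  0  -5   5 ]
R3 <- R3 - (-1)*R2:  [ 0  0  4 ]
All pivots nonzero; naive elimination completes without hitting a zero pivot.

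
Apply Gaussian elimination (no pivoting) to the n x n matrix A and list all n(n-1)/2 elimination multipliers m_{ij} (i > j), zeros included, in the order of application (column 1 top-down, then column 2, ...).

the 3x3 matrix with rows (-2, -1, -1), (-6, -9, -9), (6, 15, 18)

Forward elimination:
R2 <- R2 - (3)*R1:  [  0  -6  -6 ]
R3 <- R3 - (-3)*R1:  [  0  12  15 ]
R3 <- R3 - (-2)*R2:  [ 0  0  3 ]
Multipliers (in order of application): m_{21} = 3, m_{31} = -3, m_{32} = -2

multipliers: 3, -3, -2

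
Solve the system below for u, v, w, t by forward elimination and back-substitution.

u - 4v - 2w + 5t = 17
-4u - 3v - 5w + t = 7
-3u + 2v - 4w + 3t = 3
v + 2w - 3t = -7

Forward elimination on [A|b]:
R2 <- R2 - (-4)*R1:  [   0  -19  -13   21   75 ]
R3 <- R3 - (-3)*R1:  [   0  -10  -10   18   54 ]
R3 <- R3 - (10/19)*R2:  [      0       0  -60/19  132/19  276/19 ]
R4 <- R4 - (-1/19)*R2:  [      0       0   25/19  -36/19  -58/19 ]
R4 <- R4 - (-5/12)*R3:  [ 0  0  0  1  3 ]
Row echelon form:
[ 1   -4      -2       5  |      17 ]
[ 0  -19     -13      21  |      75 ]
[ 0    0  -60/19  132/19  |  276/19 ]
[ 0    0       0       1  |       3 ]
Back-substitution:
t = (3) / 1 = 3
w = (276/19 - (132/19)*(3)) / (-60/19) = 2
v = (75 - (-13)*(2) - (21)*(3)) / -19 = -2
u = (17 - (-4)*(-2) - (-2)*(2) - (5)*(3)) / 1 = -2

(-2, -2, 2, 3)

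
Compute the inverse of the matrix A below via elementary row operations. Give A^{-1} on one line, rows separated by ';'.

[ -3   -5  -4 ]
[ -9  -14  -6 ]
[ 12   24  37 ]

inverse = [-374/9 89/9 -26/9; 29 -7 2; -16/3 4/3 -1/3]

Gauss-Jordan on [A | I]:
R1 <- (1/-3)*R1:  [    1   5/3   4/3  |  -1/3     0     0 ]
R2 <- R2 - (-9)*R1:  [  0   1   6  |  -3   1   0 ]
R3 <- R3 - (12)*R1:  [  0   4  21  |   4   0   1 ]
R1 <- R1 - (5/3)*R2:  [     1      0  -26/3  |   14/3   -5/3      0 ]
R3 <- R3 - (4)*R2:  [  0   0  -3  |  16  -4   1 ]
R3 <- (1/-3)*R3:  [     0      0      1  |  -16/3    4/3   -1/3 ]
R1 <- R1 - (-26/3)*R3:  [      1       0       0  |  -374/9    89/9   -26/9 ]
R2 <- R2 - (6)*R3:  [  0   1   0  |  29  -7   2 ]
Right block of [I | A^{-1}] is the inverse:
[ -374/9  89/9  -26/9 ]
[     29    -7      2 ]
[  -16/3   4/3   -1/3 ]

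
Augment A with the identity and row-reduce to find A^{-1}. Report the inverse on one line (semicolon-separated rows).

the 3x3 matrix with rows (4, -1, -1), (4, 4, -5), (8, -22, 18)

inverse = [-19/40 1/2 9/80; -7/5 1 1/5; -3/2 1 1/4]

Gauss-Jordan on [A | I]:
R1 <- (1/4)*R1:  [    1  -1/4  -1/4  |   1/4     0     0 ]
R2 <- R2 - (4)*R1:  [  0   5  -4  |  -1   1   0 ]
R3 <- R3 - (8)*R1:  [   0  -20   20  |   -2    0    1 ]
R2 <- (1/5)*R2:  [    0     1  -4/5  |  -1/5   1/5     0 ]
R1 <- R1 - (-1/4)*R2:  [     1      0  -9/20  |    1/5   1/20      0 ]
R3 <- R3 - (-20)*R2:  [  0   0   4  |  -6   4   1 ]
R3 <- (1/4)*R3:  [    0     0     1  |  -3/2     1   1/4 ]
R1 <- R1 - (-9/20)*R3:  [      1       0       0  |  -19/40     1/2    9/80 ]
R2 <- R2 - (-4/5)*R3:  [    0     1     0  |  -7/5     1   1/5 ]
Right block of [I | A^{-1}] is the inverse:
[ -19/40  1/2  9/80 ]
[   -7/5    1   1/5 ]
[   -3/2    1   1/4 ]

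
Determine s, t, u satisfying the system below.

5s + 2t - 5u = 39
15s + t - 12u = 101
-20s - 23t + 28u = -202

Forward elimination on [A|b]:
R2 <- R2 - (3)*R1:  [   0   -5    3  -16 ]
R3 <- R3 - (-4)*R1:  [   0  -15    8  -46 ]
R3 <- R3 - (3)*R2:  [  0   0  -1   2 ]
Row echelon form:
[ 5   2  -5  |   39 ]
[ 0  -5   3  |  -16 ]
[ 0   0  -1  |    2 ]
Back-substitution:
u = (2) / -1 = -2
t = (-16 - (3)*(-2)) / -5 = 2
s = (39 - (2)*(2) - (-5)*(-2)) / 5 = 5

(5, 2, -2)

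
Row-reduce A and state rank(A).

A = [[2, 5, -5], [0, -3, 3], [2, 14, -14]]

rank(A) = 2

Row reduction:
R3 <- R3 - (1)*R1:  [  0   9  -9 ]
R3 <- R3 - (-3)*R2:  [ 0  0  0 ]
Row echelon form:
[ 2   5  -5 ]
[ 0  -3   3 ]
[ 0   0   0 ]
Nonzero rows / pivot columns: 2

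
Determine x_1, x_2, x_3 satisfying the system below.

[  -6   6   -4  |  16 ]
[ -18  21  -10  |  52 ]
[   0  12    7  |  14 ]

Forward elimination on [A|b]:
R2 <- R2 - (3)*R1:  [ 0  3  2  4 ]
R3 <- R3 - (4)*R2:  [  0   0  -1  -2 ]
Row echelon form:
[ -6  6  -4  |  16 ]
[  0  3   2  |   4 ]
[  0  0  -1  |  -2 ]
Back-substitution:
x_3 = (-2) / -1 = 2
x_2 = (4 - (2)*(2)) / 3 = 0
x_1 = (16 - (6)*(0) - (-4)*(2)) / -6 = -4

(-4, 0, 2)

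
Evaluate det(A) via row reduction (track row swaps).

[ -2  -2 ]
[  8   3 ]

Forward elimination:
R2 <- R2 - (-4)*R1:  [  0  -5 ]
Upper-triangular form:
[ -2  -2 ]
[  0  -5 ]
det(A) = (-1)^0 * (-2) * (-5) = 10  (0 row swaps -> sign +1)

det(A) = 10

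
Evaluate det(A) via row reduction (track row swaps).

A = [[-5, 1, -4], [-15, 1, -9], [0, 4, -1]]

det(A) = 50

Forward elimination:
R2 <- R2 - (3)*R1:  [  0  -2   3 ]
R3 <- R3 - (-2)*R2:  [ 0  0  5 ]
Upper-triangular form:
[ -5   1  -4 ]
[  0  -2   3 ]
[  0   0   5 ]
det(A) = (-1)^0 * (-5) * (-2) * (5) = 50  (0 row swaps -> sign +1)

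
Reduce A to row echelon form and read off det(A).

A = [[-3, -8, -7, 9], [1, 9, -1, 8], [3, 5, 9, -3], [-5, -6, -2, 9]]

det(A) = 3031

Forward elimination:
R2 <- R2 - (-1/3)*R1:  [     0   19/3  -10/3     11 ]
R3 <- R3 - (-1)*R1:  [  0  -3   2   6 ]
R4 <- R4 - (5/3)*R1:  [    0  22/3  29/3    -6 ]
R3 <- R3 - (-9/19)*R2:  [      0       0    8/19  213/19 ]
R4 <- R4 - (22/19)*R2:  [       0        0   257/19  -356/19 ]
R4 <- R4 - (257/8)*R3:  [       0        0        0  -3031/8 ]
Upper-triangular form:
[ -3    -8     -7        9 ]
[  0  19/3  -10/3       11 ]
[  0     0   8/19   213/19 ]
[  0     0      0  -3031/8 ]
det(A) = (-1)^0 * (-3) * (19/3) * (8/19) * (-3031/8) = 3031  (0 row swaps -> sign +1)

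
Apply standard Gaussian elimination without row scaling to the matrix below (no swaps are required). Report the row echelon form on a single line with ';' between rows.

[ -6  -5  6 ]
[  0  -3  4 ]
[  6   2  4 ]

REF = [-6 -5 6; 0 -3 4; 0 0 6]

Forward elimination:
R3 <- R3 - (-1)*R1:  [  0  -3  10 ]
R3 <- R3 - (1)*R2:  [ 0  0  6 ]
Row echelon form:
[ -6  -5  6 ]
[  0  -3  4 ]
[  0   0  6 ]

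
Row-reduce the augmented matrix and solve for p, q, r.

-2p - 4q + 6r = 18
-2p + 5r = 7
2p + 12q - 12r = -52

Forward elimination on [A|b]:
R2 <- R2 - (1)*R1:  [   0    4   -1  -11 ]
R3 <- R3 - (-1)*R1:  [   0    8   -6  -34 ]
R3 <- R3 - (2)*R2:  [   0    0   -4  -12 ]
Row echelon form:
[ -2  -4   6  |   18 ]
[  0   4  -1  |  -11 ]
[  0   0  -4  |  -12 ]
Back-substitution:
r = (-12) / -4 = 3
q = (-11 - (-1)*(3)) / 4 = -2
p = (18 - (-4)*(-2) - (6)*(3)) / -2 = 4

(4, -2, 3)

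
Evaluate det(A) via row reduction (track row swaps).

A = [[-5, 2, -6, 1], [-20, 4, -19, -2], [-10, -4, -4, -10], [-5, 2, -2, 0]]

det(A) = 40

Forward elimination:
R2 <- R2 - (4)*R1:  [  0  -4   5  -6 ]
R3 <- R3 - (2)*R1:  [   0   -8    8  -12 ]
R4 <- R4 - (1)*R1:  [  0   0   4  -1 ]
R3 <- R3 - (2)*R2:  [  0   0  -2   0 ]
R4 <- R4 - (-2)*R3:  [  0   0   0  -1 ]
Upper-triangular form:
[ -5   2  -6   1 ]
[  0  -4   5  -6 ]
[  0   0  -2   0 ]
[  0   0   0  -1 ]
det(A) = (-1)^0 * (-5) * (-4) * (-2) * (-1) = 40  (0 row swaps -> sign +1)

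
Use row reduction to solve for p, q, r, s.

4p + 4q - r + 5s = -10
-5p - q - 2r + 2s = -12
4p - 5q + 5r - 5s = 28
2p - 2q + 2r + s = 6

(2, -2, 0, -2)

Forward elimination on [A|b]:
R2 <- R2 - (-5/4)*R1:  [     0      4  -13/4   33/4  -49/2 ]
R3 <- R3 - (1)*R1:  [   0   -9    6  -10   38 ]
R4 <- R4 - (1/2)*R1:  [    0    -4   5/2  -3/2    11 ]
R3 <- R3 - (-9/4)*R2:  [      0       0  -21/16  137/16  -137/8 ]
R4 <- R4 - (-1)*R2:  [     0      0   -3/4   27/4  -27/2 ]
R4 <- R4 - (4/7)*R3:  [     0      0      0   13/7  -26/7 ]
Row echelon form:
[ 4  4      -1       5  |     -10 ]
[ 0  4   -13/4    33/4  |   -49/2 ]
[ 0  0  -21/16  137/16  |  -137/8 ]
[ 0  0       0    13/7  |   -26/7 ]
Back-substitution:
s = (-26/7) / (13/7) = -2
r = (-137/8 - (137/16)*(-2)) / (-21/16) = 0
q = (-49/2 - (-13/4)*(0) - (33/4)*(-2)) / 4 = -2
p = (-10 - (4)*(-2) - (-1)*(0) - (5)*(-2)) / 4 = 2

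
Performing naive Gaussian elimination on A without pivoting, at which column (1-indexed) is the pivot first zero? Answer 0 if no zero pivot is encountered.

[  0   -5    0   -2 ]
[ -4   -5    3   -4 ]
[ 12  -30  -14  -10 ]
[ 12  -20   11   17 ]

first zero-pivot column = 1

Naive forward elimination:
Pivot entry (1,1) is zero but row 2 has -4 in column 1 -> naive elimination stops; a row interchange (e.g. R1 <-> R2) would be required here.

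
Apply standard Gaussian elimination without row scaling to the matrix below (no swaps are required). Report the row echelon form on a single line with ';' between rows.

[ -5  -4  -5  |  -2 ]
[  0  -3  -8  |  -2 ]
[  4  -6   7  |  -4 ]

REF = [-5 -4 -5 -2; 0 -3 -8 -2; 0 0 413/15 8/15]

Forward elimination:
R3 <- R3 - (-4/5)*R1:  [     0  -46/5      3  -28/5 ]
R3 <- R3 - (46/15)*R2:  [      0       0  413/15    8/15 ]
Row echelon form:
[ -5  -4      -5  |    -2 ]
[  0  -3      -8  |    -2 ]
[  0   0  413/15  |  8/15 ]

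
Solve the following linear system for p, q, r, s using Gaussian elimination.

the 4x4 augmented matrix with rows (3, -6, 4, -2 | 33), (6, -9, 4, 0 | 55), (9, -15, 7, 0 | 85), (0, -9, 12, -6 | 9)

(5, -5, -5, -4)

Forward elimination on [A|b]:
R2 <- R2 - (2)*R1:  [   0    3   -4    4  -11 ]
R3 <- R3 - (3)*R1:  [   0    3   -5    6  -14 ]
R3 <- R3 - (1)*R2:  [  0   0  -1   2  -3 ]
R4 <- R4 - (-3)*R2:  [   0    0    0    6  -24 ]
Row echelon form:
[ 3  -6   4  -2  |   33 ]
[ 0   3  -4   4  |  -11 ]
[ 0   0  -1   2  |   -3 ]
[ 0   0   0   6  |  -24 ]
Back-substitution:
s = (-24) / 6 = -4
r = (-3 - (2)*(-4)) / -1 = -5
q = (-11 - (-4)*(-5) - (4)*(-4)) / 3 = -5
p = (33 - (-6)*(-5) - (4)*(-5) - (-2)*(-4)) / 3 = 5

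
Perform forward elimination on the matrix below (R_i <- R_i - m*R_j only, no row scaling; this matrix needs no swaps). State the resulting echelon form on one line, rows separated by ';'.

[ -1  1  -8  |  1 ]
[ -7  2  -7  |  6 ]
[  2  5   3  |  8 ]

Forward elimination:
R2 <- R2 - (7)*R1:  [  0  -5  49  -1 ]
R3 <- R3 - (-2)*R1:  [   0    7  -13   10 ]
R3 <- R3 - (-7/5)*R2:  [     0      0  278/5   43/5 ]
Row echelon form:
[ -1   1     -8  |     1 ]
[  0  -5     49  |    -1 ]
[  0   0  278/5  |  43/5 ]

REF = [-1 1 -8 1; 0 -5 49 -1; 0 0 278/5 43/5]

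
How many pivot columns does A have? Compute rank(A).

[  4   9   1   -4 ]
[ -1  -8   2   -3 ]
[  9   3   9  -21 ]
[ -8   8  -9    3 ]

Row reduction:
R2 <- R2 - (-1/4)*R1:  [     0  -23/4    9/4     -4 ]
R3 <- R3 - (9/4)*R1:  [     0  -69/4   27/4    -12 ]
R4 <- R4 - (-2)*R1:  [  0  26  -7  -5 ]
R3 <- R3 - (3)*R2:  [ 0  0  0  0 ]
R4 <- R4 - (-104/23)*R2:  [       0        0    73/23  -531/23 ]
R3 <-> R4   (pivot in column 3 was zero)
[ 4      9      1       -4 ]
[ 0  -23/4    9/4       -4 ]
[ 0      0  73/23  -531/23 ]
[ 0      0      0        0 ]
Row echelon form:
[ 4      9      1       -4 ]
[ 0  -23/4    9/4       -4 ]
[ 0      0  73/23  -531/23 ]
[ 0      0      0        0 ]
Nonzero rows / pivot columns: 3

rank(A) = 3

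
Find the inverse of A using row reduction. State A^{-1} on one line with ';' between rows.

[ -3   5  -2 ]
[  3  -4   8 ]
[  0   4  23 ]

Gauss-Jordan on [A | I]:
R1 <- (1/-3)*R1:  [    1  -5/3   2/3  |  -1/3     0     0 ]
R2 <- R2 - (3)*R1:  [ 0  1  6  |  1  1  0 ]
R1 <- R1 - (-5/3)*R2:  [    1     0  32/3  |   4/3   5/3     0 ]
R3 <- R3 - (4)*R2:  [  0   0  -1  |  -4  -4   1 ]
R3 <- (1/-1)*R3:  [  0   0   1  |   4   4  -1 ]
R1 <- R1 - (32/3)*R3:  [      1       0       0  |  -124/3     -41    32/3 ]
R2 <- R2 - (6)*R3:  [   0    1    0  |  -23  -23    6 ]
Right block of [I | A^{-1}] is the inverse:
[ -124/3  -41  32/3 ]
[    -23  -23     6 ]
[      4    4    -1 ]

inverse = [-124/3 -41 32/3; -23 -23 6; 4 4 -1]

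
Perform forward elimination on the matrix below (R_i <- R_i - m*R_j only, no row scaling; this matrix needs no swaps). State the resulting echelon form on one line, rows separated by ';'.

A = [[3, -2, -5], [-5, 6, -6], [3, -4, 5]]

Forward elimination:
R2 <- R2 - (-5/3)*R1:  [     0    8/3  -43/3 ]
R3 <- R3 - (1)*R1:  [  0  -2  10 ]
R3 <- R3 - (-3/4)*R2:  [    0     0  -3/4 ]
Row echelon form:
[ 3   -2     -5 ]
[ 0  8/3  -43/3 ]
[ 0    0   -3/4 ]

REF = [3 -2 -5; 0 8/3 -43/3; 0 0 -3/4]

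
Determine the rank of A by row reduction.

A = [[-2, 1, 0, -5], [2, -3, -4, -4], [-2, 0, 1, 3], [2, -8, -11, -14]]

Row reduction:
R2 <- R2 - (-1)*R1:  [  0  -2  -4  -9 ]
R3 <- R3 - (1)*R1:  [  0  -1   1   8 ]
R4 <- R4 - (-1)*R1:  [   0   -7  -11  -19 ]
R3 <- R3 - (1/2)*R2:  [    0     0     3  25/2 ]
R4 <- R4 - (7/2)*R2:  [    0     0     3  25/2 ]
R4 <- R4 - (1)*R3:  [ 0  0  0  0 ]
Row echelon form:
[ -2   1   0    -5 ]
[  0  -2  -4    -9 ]
[  0   0   3  25/2 ]
[  0   0   0     0 ]
Nonzero rows / pivot columns: 3

rank(A) = 3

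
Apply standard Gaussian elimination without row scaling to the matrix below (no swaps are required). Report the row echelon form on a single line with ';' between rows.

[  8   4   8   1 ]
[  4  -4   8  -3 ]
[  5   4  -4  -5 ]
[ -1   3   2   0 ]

REF = [8 4 8 1; 0 -6 4 -7/2; 0 0 -8 -13/2; 0 0 0 -25/4]

Forward elimination:
R2 <- R2 - (1/2)*R1:  [    0    -6     4  -7/2 ]
R3 <- R3 - (5/8)*R1:  [     0    3/2     -9  -45/8 ]
R4 <- R4 - (-1/8)*R1:  [   0  7/2    3  1/8 ]
R3 <- R3 - (-1/4)*R2:  [     0      0     -8  -13/2 ]
R4 <- R4 - (-7/12)*R2:  [      0       0    16/3  -23/12 ]
R4 <- R4 - (-2/3)*R3:  [     0      0      0  -25/4 ]
Row echelon form:
[ 8   4   8      1 ]
[ 0  -6   4   -7/2 ]
[ 0   0  -8  -13/2 ]
[ 0   0   0  -25/4 ]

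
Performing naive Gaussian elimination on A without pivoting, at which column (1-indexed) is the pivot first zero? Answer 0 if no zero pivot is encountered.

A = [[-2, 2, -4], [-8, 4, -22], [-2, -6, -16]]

first zero-pivot column = 3

Naive forward elimination:
R2 <- R2 - (4)*R1:  [  0  -4  -6 ]
R3 <- R3 - (1)*R1:  [   0   -8  -12 ]
R3 <- R3 - (2)*R2:  [ 0  0  0 ]
Matrix at this point:
[ -2   2  -4 ]
[  0  -4  -6 ]
[  0   0   0 ]
Pivot entry (3,3) in the last row is zero and there are no rows below to swap with -> zero pivot in column 3 (A is singular).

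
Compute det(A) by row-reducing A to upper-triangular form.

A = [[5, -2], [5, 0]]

Forward elimination:
R2 <- R2 - (1)*R1:  [ 0  2 ]
Upper-triangular form:
[ 5  -2 ]
[ 0   2 ]
det(A) = (-1)^0 * (5) * (2) = 10  (0 row swaps -> sign +1)

det(A) = 10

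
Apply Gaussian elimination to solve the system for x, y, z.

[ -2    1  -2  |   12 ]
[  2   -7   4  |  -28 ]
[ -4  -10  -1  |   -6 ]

Forward elimination on [A|b]:
R2 <- R2 - (-1)*R1:  [   0   -6    2  -16 ]
R3 <- R3 - (2)*R1:  [   0  -12    3  -30 ]
R3 <- R3 - (2)*R2:  [  0   0  -1   2 ]
Row echelon form:
[ -2   1  -2  |   12 ]
[  0  -6   2  |  -16 ]
[  0   0  -1  |    2 ]
Back-substitution:
z = (2) / -1 = -2
y = (-16 - (2)*(-2)) / -6 = 2
x = (12 - (1)*(2) - (-2)*(-2)) / -2 = -3

(-3, 2, -2)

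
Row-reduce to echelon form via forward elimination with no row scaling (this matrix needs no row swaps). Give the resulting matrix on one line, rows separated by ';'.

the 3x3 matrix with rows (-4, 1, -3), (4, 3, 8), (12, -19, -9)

REF = [-4 1 -3; 0 4 5; 0 0 2]

Forward elimination:
R2 <- R2 - (-1)*R1:  [ 0  4  5 ]
R3 <- R3 - (-3)*R1:  [   0  -16  -18 ]
R3 <- R3 - (-4)*R2:  [ 0  0  2 ]
Row echelon form:
[ -4  1  -3 ]
[  0  4   5 ]
[  0  0   2 ]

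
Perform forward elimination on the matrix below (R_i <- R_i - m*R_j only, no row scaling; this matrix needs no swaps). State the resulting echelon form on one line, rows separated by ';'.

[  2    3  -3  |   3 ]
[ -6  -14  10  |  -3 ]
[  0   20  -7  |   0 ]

Forward elimination:
R2 <- R2 - (-3)*R1:  [  0  -5   1   6 ]
R3 <- R3 - (-4)*R2:  [  0   0  -3  24 ]
Row echelon form:
[ 2   3  -3  |   3 ]
[ 0  -5   1  |   6 ]
[ 0   0  -3  |  24 ]

REF = [2 3 -3 3; 0 -5 1 6; 0 0 -3 24]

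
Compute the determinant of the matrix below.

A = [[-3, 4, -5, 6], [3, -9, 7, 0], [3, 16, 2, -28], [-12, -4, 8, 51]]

Forward elimination:
R2 <- R2 - (-1)*R1:  [  0  -5   2   6 ]
R3 <- R3 - (-1)*R1:  [   0   20   -3  -22 ]
R4 <- R4 - (4)*R1:  [   0  -20   28   27 ]
R3 <- R3 - (-4)*R2:  [ 0  0  5  2 ]
R4 <- R4 - (4)*R2:  [  0   0  20   3 ]
R4 <- R4 - (4)*R3:  [  0   0   0  -5 ]
Upper-triangular form:
[ -3   4  -5   6 ]
[  0  -5   2   6 ]
[  0   0   5   2 ]
[  0   0   0  -5 ]
det(A) = (-1)^0 * (-3) * (-5) * (5) * (-5) = -375  (0 row swaps -> sign +1)

det(A) = -375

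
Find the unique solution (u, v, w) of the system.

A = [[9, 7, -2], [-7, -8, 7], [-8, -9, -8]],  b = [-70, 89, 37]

Forward elimination on [A|b]:
R2 <- R2 - (-7/9)*R1:  [     0  -23/9   49/9  311/9 ]
R3 <- R3 - (-8/9)*R1:  [      0   -25/9   -88/9  -227/9 ]
R3 <- R3 - (25/23)*R2:  [        0         0   -361/23  -1444/23 ]
Row echelon form:
[ 9      7       -2  |       -70 ]
[ 0  -23/9     49/9  |     311/9 ]
[ 0      0  -361/23  |  -1444/23 ]
Back-substitution:
w = (-1444/23) / (-361/23) = 4
v = (311/9 - (49/9)*(4)) / (-23/9) = -5
u = (-70 - (7)*(-5) - (-2)*(4)) / 9 = -3

(-3, -5, 4)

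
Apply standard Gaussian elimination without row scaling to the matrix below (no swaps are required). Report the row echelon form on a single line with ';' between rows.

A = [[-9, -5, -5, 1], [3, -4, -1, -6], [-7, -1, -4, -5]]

Forward elimination:
R2 <- R2 - (-1/3)*R1:  [     0  -17/3   -8/3  -17/3 ]
R3 <- R3 - (7/9)*R1:  [     0   26/9   -1/9  -52/9 ]
R3 <- R3 - (-26/51)*R2:  [      0       0  -25/17   -26/3 ]
Row echelon form:
[ -9     -5      -5      1 ]
[  0  -17/3    -8/3  -17/3 ]
[  0      0  -25/17  -26/3 ]

REF = [-9 -5 -5 1; 0 -17/3 -8/3 -17/3; 0 0 -25/17 -26/3]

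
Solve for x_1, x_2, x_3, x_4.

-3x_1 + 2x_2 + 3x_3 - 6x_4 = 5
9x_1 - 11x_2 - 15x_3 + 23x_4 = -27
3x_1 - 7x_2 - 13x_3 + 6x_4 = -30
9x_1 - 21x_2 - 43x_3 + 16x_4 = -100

Forward elimination on [A|b]:
R2 <- R2 - (-3)*R1:  [   0   -5   -6    5  -12 ]
R3 <- R3 - (-1)*R1:  [   0   -5  -10    0  -25 ]
R4 <- R4 - (-3)*R1:  [   0  -15  -34   -2  -85 ]
R3 <- R3 - (1)*R2:  [   0    0   -4   -5  -13 ]
R4 <- R4 - (3)*R2:  [   0    0  -16  -17  -49 ]
R4 <- R4 - (4)*R3:  [ 0  0  0  3  3 ]
Row echelon form:
[ -3   2   3  -6  |    5 ]
[  0  -5  -6   5  |  -12 ]
[  0   0  -4  -5  |  -13 ]
[  0   0   0   3  |    3 ]
Back-substitution:
x_4 = (3) / 3 = 1
x_3 = (-13 - (-5)*(1)) / -4 = 2
x_2 = (-12 - (-6)*(2) - (5)*(1)) / -5 = 1
x_1 = (5 - (2)*(1) - (3)*(2) - (-6)*(1)) / -3 = -1

(-1, 1, 2, 1)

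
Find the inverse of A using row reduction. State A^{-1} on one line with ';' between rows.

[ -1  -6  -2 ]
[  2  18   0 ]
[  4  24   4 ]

Gauss-Jordan on [A | I]:
R1 <- (1/-1)*R1:  [  1   6   2  |  -1   0   0 ]
R2 <- R2 - (2)*R1:  [  0   6  -4  |   2   1   0 ]
R3 <- R3 - (4)*R1:  [  0   0  -4  |   4   0   1 ]
R2 <- (1/6)*R2:  [    0     1  -2/3  |   1/3   1/6     0 ]
R1 <- R1 - (6)*R2:  [  1   0   6  |  -3  -1   0 ]
R3 <- (1/-4)*R3:  [    0     0     1  |    -1     0  -1/4 ]
R1 <- R1 - (6)*R3:  [   1    0    0  |    3   -1  3/2 ]
R2 <- R2 - (-2/3)*R3:  [    0     1     0  |  -1/3   1/6  -1/6 ]
Right block of [I | A^{-1}] is the inverse:
[    3   -1   3/2 ]
[ -1/3  1/6  -1/6 ]
[   -1    0  -1/4 ]

inverse = [3 -1 3/2; -1/3 1/6 -1/6; -1 0 -1/4]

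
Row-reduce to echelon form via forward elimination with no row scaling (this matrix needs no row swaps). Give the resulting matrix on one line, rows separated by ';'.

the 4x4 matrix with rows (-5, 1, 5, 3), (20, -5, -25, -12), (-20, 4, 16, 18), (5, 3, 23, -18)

Forward elimination:
R2 <- R2 - (-4)*R1:  [  0  -1  -5   0 ]
R3 <- R3 - (4)*R1:  [  0   0  -4   6 ]
R4 <- R4 - (-1)*R1:  [   0    4   28  -15 ]
R4 <- R4 - (-4)*R2:  [   0    0    8  -15 ]
R4 <- R4 - (-2)*R3:  [  0   0   0  -3 ]
Row echelon form:
[ -5   1   5   3 ]
[  0  -1  -5   0 ]
[  0   0  -4   6 ]
[  0   0   0  -3 ]

REF = [-5 1 5 3; 0 -1 -5 0; 0 0 -4 6; 0 0 0 -3]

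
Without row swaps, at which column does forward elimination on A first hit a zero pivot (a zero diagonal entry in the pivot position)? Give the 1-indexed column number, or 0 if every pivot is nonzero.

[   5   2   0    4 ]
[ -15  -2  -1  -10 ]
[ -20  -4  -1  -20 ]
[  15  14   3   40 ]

Naive forward elimination:
R2 <- R2 - (-3)*R1:  [  0   4  -1   2 ]
R3 <- R3 - (-4)*R1:  [  0   4  -1  -4 ]
R4 <- R4 - (3)*R1:  [  0   8   3  28 ]
R3 <- R3 - (1)*R2:  [  0   0   0  -6 ]
R4 <- R4 - (2)*R2:  [  0   0   5  24 ]
Matrix at this point:
[ 5  2   0   4 ]
[ 0  4  -1   2 ]
[ 0  0   0  -6 ]
[ 0  0   5  24 ]
Pivot entry (3,3) is zero but row 4 has 5 in column 3 -> naive elimination stops; a row interchange (e.g. R3 <-> R4) would be required here.

first zero-pivot column = 3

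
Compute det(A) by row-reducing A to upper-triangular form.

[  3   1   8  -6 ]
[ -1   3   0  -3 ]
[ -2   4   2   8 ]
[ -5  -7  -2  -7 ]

Forward elimination:
R2 <- R2 - (-1/3)*R1:  [    0  10/3   8/3    -5 ]
R3 <- R3 - (-2/3)*R1:  [    0  14/3  22/3     4 ]
R4 <- R4 - (-5/3)*R1:  [     0  -16/3   34/3    -17 ]
R3 <- R3 - (7/5)*R2:  [    0     0  18/5    11 ]
R4 <- R4 - (-8/5)*R2:  [    0     0  78/5   -25 ]
R4 <- R4 - (13/3)*R3:  [      0       0       0  -218/3 ]
Upper-triangular form:
[ 3     1     8      -6 ]
[ 0  10/3   8/3      -5 ]
[ 0     0  18/5      11 ]
[ 0     0     0  -218/3 ]
det(A) = (-1)^0 * (3) * (10/3) * (18/5) * (-218/3) = -2616  (0 row swaps -> sign +1)

det(A) = -2616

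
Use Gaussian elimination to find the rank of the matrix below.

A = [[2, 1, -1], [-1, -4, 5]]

Row reduction:
R2 <- R2 - (-1/2)*R1:  [    0  -7/2   9/2 ]
Row echelon form:
[ 2     1   -1 ]
[ 0  -7/2  9/2 ]
Nonzero rows / pivot columns: 2

rank(A) = 2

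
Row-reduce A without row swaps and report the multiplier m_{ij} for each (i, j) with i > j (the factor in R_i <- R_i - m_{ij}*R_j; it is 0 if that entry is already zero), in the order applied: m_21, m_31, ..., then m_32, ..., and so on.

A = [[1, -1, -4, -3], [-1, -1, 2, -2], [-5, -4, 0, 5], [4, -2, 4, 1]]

Forward elimination:
R2 <- R2 - (-1)*R1:  [  0  -2  -2  -5 ]
R3 <- R3 - (-5)*R1:  [   0   -9  -20  -10 ]
R4 <- R4 - (4)*R1:  [  0   2  20  13 ]
R3 <- R3 - (9/2)*R2:  [    0     0   -11  25/2 ]
R4 <- R4 - (-1)*R2:  [  0   0  18   8 ]
R4 <- R4 - (-18/11)*R3:  [      0       0       0  313/11 ]
Multipliers (in order of application): m_{21} = -1, m_{31} = -5, m_{41} = 4, m_{32} = 9/2, m_{42} = -1, m_{43} = -18/11

multipliers: -1, -5, 4, 9/2, -1, -18/11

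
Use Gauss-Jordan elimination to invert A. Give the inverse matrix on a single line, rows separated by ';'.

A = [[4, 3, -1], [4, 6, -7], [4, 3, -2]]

inverse = [-3/4 -1/4 5/4; 5/3 1/3 -2; 1 0 -1]

Gauss-Jordan on [A | I]:
R1 <- (1/4)*R1:  [    1   3/4  -1/4  |   1/4     0     0 ]
R2 <- R2 - (4)*R1:  [  0   3  -6  |  -1   1   0 ]
R3 <- R3 - (4)*R1:  [  0   0  -1  |  -1   0   1 ]
R2 <- (1/3)*R2:  [    0     1    -2  |  -1/3   1/3     0 ]
R1 <- R1 - (3/4)*R2:  [    1     0   5/4  |   1/2  -1/4     0 ]
R3 <- (1/-1)*R3:  [  0   0   1  |   1   0  -1 ]
R1 <- R1 - (5/4)*R3:  [    1     0     0  |  -3/4  -1/4   5/4 ]
R2 <- R2 - (-2)*R3:  [   0    1    0  |  5/3  1/3   -2 ]
Right block of [I | A^{-1}] is the inverse:
[ -3/4  -1/4  5/4 ]
[  5/3   1/3   -2 ]
[    1     0   -1 ]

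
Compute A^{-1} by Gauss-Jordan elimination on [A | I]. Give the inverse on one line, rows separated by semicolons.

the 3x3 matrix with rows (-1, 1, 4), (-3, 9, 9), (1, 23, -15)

inverse = [57 -107/6 9/2; 6 -11/6 1/2; 13 -4 1]

Gauss-Jordan on [A | I]:
R1 <- (1/-1)*R1:  [  1  -1  -4  |  -1   0   0 ]
R2 <- R2 - (-3)*R1:  [  0   6  -3  |  -3   1   0 ]
R3 <- R3 - (1)*R1:  [   0   24  -11  |    1    0    1 ]
R2 <- (1/6)*R2:  [    0     1  -1/2  |  -1/2   1/6     0 ]
R1 <- R1 - (-1)*R2:  [    1     0  -9/2  |  -3/2   1/6     0 ]
R3 <- R3 - (24)*R2:  [  0   0   1  |  13  -4   1 ]
R1 <- R1 - (-9/2)*R3:  [      1       0       0  |      57  -107/6     9/2 ]
R2 <- R2 - (-1/2)*R3:  [     0      1      0  |      6  -11/6    1/2 ]
Right block of [I | A^{-1}] is the inverse:
[ 57  -107/6  9/2 ]
[  6   -11/6  1/2 ]
[ 13      -4    1 ]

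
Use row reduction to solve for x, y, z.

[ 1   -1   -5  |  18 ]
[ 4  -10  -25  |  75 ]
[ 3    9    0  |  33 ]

Forward elimination on [A|b]:
R2 <- R2 - (4)*R1:  [  0  -6  -5   3 ]
R3 <- R3 - (3)*R1:  [   0   12   15  -21 ]
R3 <- R3 - (-2)*R2:  [   0    0    5  -15 ]
Row echelon form:
[ 1  -1  -5  |   18 ]
[ 0  -6  -5  |    3 ]
[ 0   0   5  |  -15 ]
Back-substitution:
z = (-15) / 5 = -3
y = (3 - (-5)*(-3)) / -6 = 2
x = (18 - (-1)*(2) - (-5)*(-3)) / 1 = 5

(5, 2, -3)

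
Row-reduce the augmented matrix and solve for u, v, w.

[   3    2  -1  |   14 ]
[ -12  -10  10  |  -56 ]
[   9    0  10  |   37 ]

Forward elimination on [A|b]:
R2 <- R2 - (-4)*R1:  [  0  -2   6   0 ]
R3 <- R3 - (3)*R1:  [  0  -6  13  -5 ]
R3 <- R3 - (3)*R2:  [  0   0  -5  -5 ]
Row echelon form:
[ 3   2  -1  |  14 ]
[ 0  -2   6  |   0 ]
[ 0   0  -5  |  -5 ]
Back-substitution:
w = (-5) / -5 = 1
v = (0 - (6)*(1)) / -2 = 3
u = (14 - (2)*(3) - (-1)*(1)) / 3 = 3

(3, 3, 1)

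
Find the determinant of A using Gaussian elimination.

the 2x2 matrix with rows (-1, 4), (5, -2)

det(A) = -18

Forward elimination:
R2 <- R2 - (-5)*R1:  [  0  18 ]
Upper-triangular form:
[ -1   4 ]
[  0  18 ]
det(A) = (-1)^0 * (-1) * (18) = -18  (0 row swaps -> sign +1)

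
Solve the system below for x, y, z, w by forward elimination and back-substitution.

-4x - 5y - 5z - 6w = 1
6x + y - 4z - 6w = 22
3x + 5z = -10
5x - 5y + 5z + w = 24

Forward elimination on [A|b]:
R2 <- R2 - (-3/2)*R1:  [     0  -13/2  -23/2    -15   47/2 ]
R3 <- R3 - (-3/4)*R1:  [     0  -15/4    5/4   -9/2  -37/4 ]
R4 <- R4 - (-5/4)*R1:  [     0  -45/4   -5/4  -13/2  101/4 ]
R3 <- R3 - (15/26)*R2:  [       0        0   205/26    54/13  -593/26 ]
R4 <- R4 - (45/26)*R2:  [       0        0   485/26   253/13  -401/26 ]
R4 <- R4 - (97/41)*R3:  [       0        0        0   395/41  1580/41 ]
Row echelon form:
[ -4     -5      -5      -6  |        1 ]
[  0  -13/2   -23/2     -15  |     47/2 ]
[  0      0  205/26   54/13  |  -593/26 ]
[  0      0       0  395/41  |  1580/41 ]
Back-substitution:
w = (1580/41) / (395/41) = 4
z = (-593/26 - (54/13)*(4)) / (205/26) = -5
y = (47/2 - (-23/2)*(-5) - (-15)*(4)) / (-13/2) = -4
x = (1 - (-5)*(-4) - (-5)*(-5) - (-6)*(4)) / -4 = 5

(5, -4, -5, 4)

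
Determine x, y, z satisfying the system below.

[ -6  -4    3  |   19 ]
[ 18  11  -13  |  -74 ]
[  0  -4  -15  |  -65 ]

Forward elimination on [A|b]:
R2 <- R2 - (-3)*R1:  [   0   -1   -4  -17 ]
R3 <- R3 - (4)*R2:  [ 0  0  1  3 ]
Row echelon form:
[ -6  -4   3  |   19 ]
[  0  -1  -4  |  -17 ]
[  0   0   1  |    3 ]
Back-substitution:
z = (3) / 1 = 3
y = (-17 - (-4)*(3)) / -1 = 5
x = (19 - (-4)*(5) - (3)*(3)) / -6 = -5

(-5, 5, 3)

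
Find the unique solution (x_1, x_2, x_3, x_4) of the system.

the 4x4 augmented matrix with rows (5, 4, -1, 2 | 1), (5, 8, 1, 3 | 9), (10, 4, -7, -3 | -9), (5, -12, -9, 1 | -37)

(2, 0, 5, -2)

Forward elimination on [A|b]:
R2 <- R2 - (1)*R1:  [ 0  4  2  1  8 ]
R3 <- R3 - (2)*R1:  [   0   -4   -5   -7  -11 ]
R4 <- R4 - (1)*R1:  [   0  -16   -8   -1  -38 ]
R3 <- R3 - (-1)*R2:  [  0   0  -3  -6  -3 ]
R4 <- R4 - (-4)*R2:  [  0   0   0   3  -6 ]
Row echelon form:
[ 5  4  -1   2  |   1 ]
[ 0  4   2   1  |   8 ]
[ 0  0  -3  -6  |  -3 ]
[ 0  0   0   3  |  -6 ]
Back-substitution:
x_4 = (-6) / 3 = -2
x_3 = (-3 - (-6)*(-2)) / -3 = 5
x_2 = (8 - (2)*(5) - (1)*(-2)) / 4 = 0
x_1 = (1 - (4)*(0) - (-1)*(5) - (2)*(-2)) / 5 = 2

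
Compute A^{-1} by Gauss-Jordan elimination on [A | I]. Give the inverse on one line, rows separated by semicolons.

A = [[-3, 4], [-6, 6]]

Gauss-Jordan on [A | I]:
R1 <- (1/-3)*R1:  [    1  -4/3  |  -1/3     0 ]
R2 <- R2 - (-6)*R1:  [  0  -2  |  -2   1 ]
R2 <- (1/-2)*R2:  [    0     1  |     1  -1/2 ]
R1 <- R1 - (-4/3)*R2:  [    1     0  |     1  -2/3 ]
Right block of [I | A^{-1}] is the inverse:
[ 1  -2/3 ]
[ 1  -1/2 ]

inverse = [1 -2/3; 1 -1/2]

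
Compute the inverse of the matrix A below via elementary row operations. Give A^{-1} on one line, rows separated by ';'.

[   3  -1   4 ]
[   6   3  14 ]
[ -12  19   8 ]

inverse = [-121/45 14/15 -13/45; -12/5 4/5 -1/5; 5/3 -1/2 1/6]

Gauss-Jordan on [A | I]:
R1 <- (1/3)*R1:  [    1  -1/3   4/3  |   1/3     0     0 ]
R2 <- R2 - (6)*R1:  [  0   5   6  |  -2   1   0 ]
R3 <- R3 - (-12)*R1:  [  0  15  24  |   4   0   1 ]
R2 <- (1/5)*R2:  [    0     1   6/5  |  -2/5   1/5     0 ]
R1 <- R1 - (-1/3)*R2:  [     1      0  26/15  |    1/5   1/15      0 ]
R3 <- R3 - (15)*R2:  [  0   0   6  |  10  -3   1 ]
R3 <- (1/6)*R3:  [    0     0     1  |   5/3  -1/2   1/6 ]
R1 <- R1 - (26/15)*R3:  [       1        0        0  |  -121/45    14/15   -13/45 ]
R2 <- R2 - (6/5)*R3:  [     0      1      0  |  -12/5    4/5   -1/5 ]
Right block of [I | A^{-1}] is the inverse:
[ -121/45  14/15  -13/45 ]
[   -12/5    4/5    -1/5 ]
[     5/3   -1/2     1/6 ]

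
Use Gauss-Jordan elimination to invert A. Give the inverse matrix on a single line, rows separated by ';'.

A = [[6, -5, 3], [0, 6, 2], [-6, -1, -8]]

inverse = [23/54 43/108 7/27; 1/9 5/18 1/9; -1/3 -1/3 -1/3]

Gauss-Jordan on [A | I]:
R1 <- (1/6)*R1:  [    1  -5/6   1/2  |   1/6     0     0 ]
R3 <- R3 - (-6)*R1:  [  0  -6  -5  |   1   0   1 ]
R2 <- (1/6)*R2:  [   0    1  1/3  |    0  1/6    0 ]
R1 <- R1 - (-5/6)*R2:  [    1     0   7/9  |   1/6  5/36     0 ]
R3 <- R3 - (-6)*R2:  [  0   0  -3  |   1   1   1 ]
R3 <- (1/-3)*R3:  [    0     0     1  |  -1/3  -1/3  -1/3 ]
R1 <- R1 - (7/9)*R3:  [      1       0       0  |   23/54  43/108    7/27 ]
R2 <- R2 - (1/3)*R3:  [    0     1     0  |   1/9  5/18   1/9 ]
Right block of [I | A^{-1}] is the inverse:
[ 23/54  43/108  7/27 ]
[   1/9    5/18   1/9 ]
[  -1/3    -1/3  -1/3 ]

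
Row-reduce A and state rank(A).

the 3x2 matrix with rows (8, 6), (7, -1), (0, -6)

Row reduction:
R2 <- R2 - (7/8)*R1:  [     0  -25/4 ]
R3 <- R3 - (24/25)*R2:  [ 0  0 ]
Row echelon form:
[ 8      6 ]
[ 0  -25/4 ]
[ 0      0 ]
Nonzero rows / pivot columns: 2

rank(A) = 2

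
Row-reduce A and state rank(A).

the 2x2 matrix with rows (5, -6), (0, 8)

rank(A) = 2

Row reduction:
Row echelon form:
[ 5  -6 ]
[ 0   8 ]
Nonzero rows / pivot columns: 2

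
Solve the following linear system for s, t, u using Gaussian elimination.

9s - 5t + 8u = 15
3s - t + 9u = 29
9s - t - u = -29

(-3, -2, 4)

Forward elimination on [A|b]:
R2 <- R2 - (1/3)*R1:  [    0   2/3  19/3    24 ]
R3 <- R3 - (1)*R1:  [   0    4   -9  -44 ]
R3 <- R3 - (6)*R2:  [    0     0   -47  -188 ]
Row echelon form:
[ 9   -5     8  |    15 ]
[ 0  2/3  19/3  |    24 ]
[ 0    0   -47  |  -188 ]
Back-substitution:
u = (-188) / -47 = 4
t = (24 - (19/3)*(4)) / (2/3) = -2
s = (15 - (-5)*(-2) - (8)*(4)) / 9 = -3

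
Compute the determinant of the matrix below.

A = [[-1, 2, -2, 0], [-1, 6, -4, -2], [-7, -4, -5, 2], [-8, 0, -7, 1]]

Forward elimination:
R2 <- R2 - (1)*R1:  [  0   4  -2  -2 ]
R3 <- R3 - (7)*R1:  [   0  -18    9    2 ]
R4 <- R4 - (8)*R1:  [   0  -16    9    1 ]
R3 <- R3 - (-9/2)*R2:  [  0   0   0  -7 ]
R4 <- R4 - (-4)*R2:  [  0   0   1  -7 ]
R3 <-> R4   (pivot in column 3 was zero)
[ -1  2  -2   0 ]
[  0  4  -2  -2 ]
[  0  0   1  -7 ]
[  0  0   0  -7 ]
Upper-triangular form:
[ -1  2  -2   0 ]
[  0  4  -2  -2 ]
[  0  0   1  -7 ]
[  0  0   0  -7 ]
det(A) = (-1)^1 * (-1) * (4) * (1) * (-7) = -28  (1 row swap -> sign -1)

det(A) = -28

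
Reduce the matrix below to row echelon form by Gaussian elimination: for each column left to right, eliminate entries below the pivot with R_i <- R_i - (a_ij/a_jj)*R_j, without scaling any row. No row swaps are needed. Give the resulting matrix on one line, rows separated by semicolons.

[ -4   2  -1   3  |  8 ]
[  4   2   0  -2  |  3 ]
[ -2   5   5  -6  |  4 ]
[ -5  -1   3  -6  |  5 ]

REF = [-4 2 -1 3 8; 0 4 -1 1 11; 0 0 13/2 -17/2 -11; 0 0 0 -58/13 1075/104]

Forward elimination:
R2 <- R2 - (-1)*R1:  [  0   4  -1   1  11 ]
R3 <- R3 - (1/2)*R1:  [     0      4   11/2  -15/2      0 ]
R4 <- R4 - (5/4)*R1:  [     0   -7/2   17/4  -39/4     -5 ]
R3 <- R3 - (1)*R2:  [     0      0   13/2  -17/2    -11 ]
R4 <- R4 - (-7/8)*R2:  [     0      0   27/8  -71/8   37/8 ]
R4 <- R4 - (27/52)*R3:  [        0         0         0    -58/13  1075/104 ]
Row echelon form:
[ -4  2    -1       3  |         8 ]
[  0  4    -1       1  |        11 ]
[  0  0  13/2   -17/2  |       -11 ]
[  0  0     0  -58/13  |  1075/104 ]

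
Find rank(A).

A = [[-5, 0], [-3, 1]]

Row reduction:
R2 <- R2 - (3/5)*R1:  [ 0  1 ]
Row echelon form:
[ -5  0 ]
[  0  1 ]
Nonzero rows / pivot columns: 2

rank(A) = 2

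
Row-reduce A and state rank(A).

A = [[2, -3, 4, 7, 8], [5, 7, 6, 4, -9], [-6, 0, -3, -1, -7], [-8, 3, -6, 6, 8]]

rank(A) = 4

Row reduction:
R2 <- R2 - (5/2)*R1:  [     0   29/2     -4  -27/2    -29 ]
R3 <- R3 - (-3)*R1:  [  0  -9   9  20  17 ]
R4 <- R4 - (-4)*R1:  [  0  -9  10  34  40 ]
R3 <- R3 - (-18/29)*R2:  [      0       0  189/29  337/29      -1 ]
R4 <- R4 - (-18/29)*R2:  [      0       0  218/29  743/29      22 ]
R4 <- R4 - (218/189)*R3:  [        0         0         0  2309/189  4376/189 ]
Row echelon form:
[ 2    -3       4         7         8 ]
[ 0  29/2      -4     -27/2       -29 ]
[ 0     0  189/29    337/29        -1 ]
[ 0     0       0  2309/189  4376/189 ]
Nonzero rows / pivot columns: 4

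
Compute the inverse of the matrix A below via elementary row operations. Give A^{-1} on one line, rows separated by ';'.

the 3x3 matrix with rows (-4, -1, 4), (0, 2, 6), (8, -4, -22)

inverse = [5/8 19/16 7/16; -3/2 -7/4 -3/4; 1/2 3/4 1/4]

Gauss-Jordan on [A | I]:
R1 <- (1/-4)*R1:  [    1   1/4    -1  |  -1/4     0     0 ]
R3 <- R3 - (8)*R1:  [   0   -6  -14  |    2    0    1 ]
R2 <- (1/2)*R2:  [   0    1    3  |    0  1/2    0 ]
R1 <- R1 - (1/4)*R2:  [    1     0  -7/4  |  -1/4  -1/8     0 ]
R3 <- R3 - (-6)*R2:  [ 0  0  4  |  2  3  1 ]
R3 <- (1/4)*R3:  [   0    0    1  |  1/2  3/4  1/4 ]
R1 <- R1 - (-7/4)*R3:  [     1      0      0  |    5/8  19/16   7/16 ]
R2 <- R2 - (3)*R3:  [    0     1     0  |  -3/2  -7/4  -3/4 ]
Right block of [I | A^{-1}] is the inverse:
[  5/8  19/16  7/16 ]
[ -3/2   -7/4  -3/4 ]
[  1/2    3/4   1/4 ]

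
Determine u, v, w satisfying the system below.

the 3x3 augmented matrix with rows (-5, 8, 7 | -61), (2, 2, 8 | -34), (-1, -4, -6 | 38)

(0, -5, -3)

Forward elimination on [A|b]:
R2 <- R2 - (-2/5)*R1:  [      0    26/5    54/5  -292/5 ]
R3 <- R3 - (1/5)*R1:  [     0  -28/5  -37/5  251/5 ]
R3 <- R3 - (-14/13)*R2:  [       0        0    55/13  -165/13 ]
Row echelon form:
[ -5     8      7  |      -61 ]
[  0  26/5   54/5  |   -292/5 ]
[  0     0  55/13  |  -165/13 ]
Back-substitution:
w = (-165/13) / (55/13) = -3
v = (-292/5 - (54/5)*(-3)) / (26/5) = -5
u = (-61 - (8)*(-5) - (7)*(-3)) / -5 = 0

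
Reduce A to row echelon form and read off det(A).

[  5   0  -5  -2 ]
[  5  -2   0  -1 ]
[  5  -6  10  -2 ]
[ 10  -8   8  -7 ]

det(A) = 60

Forward elimination:
R2 <- R2 - (1)*R1:  [  0  -2   5   1 ]
R3 <- R3 - (1)*R1:  [  0  -6  15   0 ]
R4 <- R4 - (2)*R1:  [  0  -8  18  -3 ]
R3 <- R3 - (3)*R2:  [  0   0   0  -3 ]
R4 <- R4 - (4)*R2:  [  0   0  -2  -7 ]
R3 <-> R4   (pivot in column 3 was zero)
[ 5   0  -5  -2 ]
[ 0  -2   5   1 ]
[ 0   0  -2  -7 ]
[ 0   0   0  -3 ]
Upper-triangular form:
[ 5   0  -5  -2 ]
[ 0  -2   5   1 ]
[ 0   0  -2  -7 ]
[ 0   0   0  -3 ]
det(A) = (-1)^1 * (5) * (-2) * (-2) * (-3) = 60  (1 row swap -> sign -1)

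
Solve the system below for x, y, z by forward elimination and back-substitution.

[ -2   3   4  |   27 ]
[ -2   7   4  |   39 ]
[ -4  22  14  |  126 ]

(-1, 3, 4)

Forward elimination on [A|b]:
R2 <- R2 - (1)*R1:  [  0   4   0  12 ]
R3 <- R3 - (2)*R1:  [  0  16   6  72 ]
R3 <- R3 - (4)*R2:  [  0   0   6  24 ]
Row echelon form:
[ -2  3  4  |  27 ]
[  0  4  0  |  12 ]
[  0  0  6  |  24 ]
Back-substitution:
z = (24) / 6 = 4
y = (12) / 4 = 3
x = (27 - (3)*(3) - (4)*(4)) / -2 = -1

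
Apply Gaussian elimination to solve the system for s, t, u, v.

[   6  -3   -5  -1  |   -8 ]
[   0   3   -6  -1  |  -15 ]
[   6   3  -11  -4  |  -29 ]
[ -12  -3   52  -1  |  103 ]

(-3, -4, 1, -3)

Forward elimination on [A|b]:
R3 <- R3 - (1)*R1:  [   0    6   -6   -3  -21 ]
R4 <- R4 - (-2)*R1:  [  0  -9  42  -3  87 ]
R3 <- R3 - (2)*R2:  [  0   0   6  -1   9 ]
R4 <- R4 - (-3)*R2:  [  0   0  24  -6  42 ]
R4 <- R4 - (4)*R3:  [  0   0   0  -2   6 ]
Row echelon form:
[ 6  -3  -5  -1  |   -8 ]
[ 0   3  -6  -1  |  -15 ]
[ 0   0   6  -1  |    9 ]
[ 0   0   0  -2  |    6 ]
Back-substitution:
v = (6) / -2 = -3
u = (9 - (-1)*(-3)) / 6 = 1
t = (-15 - (-6)*(1) - (-1)*(-3)) / 3 = -4
s = (-8 - (-3)*(-4) - (-5)*(1) - (-1)*(-3)) / 6 = -3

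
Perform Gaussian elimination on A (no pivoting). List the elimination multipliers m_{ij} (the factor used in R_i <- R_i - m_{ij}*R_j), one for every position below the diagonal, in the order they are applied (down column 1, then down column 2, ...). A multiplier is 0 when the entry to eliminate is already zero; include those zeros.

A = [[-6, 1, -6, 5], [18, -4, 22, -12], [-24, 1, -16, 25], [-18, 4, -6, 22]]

multipliers: -3, 4, 3, 3, -1, -4

Forward elimination:
R2 <- R2 - (-3)*R1:  [  0  -1   4   3 ]
R3 <- R3 - (4)*R1:  [  0  -3   8   5 ]
R4 <- R4 - (3)*R1:  [  0   1  12   7 ]
R3 <- R3 - (3)*R2:  [  0   0  -4  -4 ]
R4 <- R4 - (-1)*R2:  [  0   0  16  10 ]
R4 <- R4 - (-4)*R3:  [  0   0   0  -6 ]
Multipliers (in order of application): m_{21} = -3, m_{31} = 4, m_{41} = 3, m_{32} = 3, m_{42} = -1, m_{43} = -4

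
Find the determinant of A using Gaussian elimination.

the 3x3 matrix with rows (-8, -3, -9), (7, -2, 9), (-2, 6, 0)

Forward elimination:
R2 <- R2 - (-7/8)*R1:  [     0  -37/8    9/8 ]
R3 <- R3 - (1/4)*R1:  [    0  27/4   9/4 ]
R3 <- R3 - (-54/37)*R2:  [      0       0  144/37 ]
Upper-triangular form:
[ -8     -3      -9 ]
[  0  -37/8     9/8 ]
[  0      0  144/37 ]
det(A) = (-1)^0 * (-8) * (-37/8) * (144/37) = 144  (0 row swaps -> sign +1)

det(A) = 144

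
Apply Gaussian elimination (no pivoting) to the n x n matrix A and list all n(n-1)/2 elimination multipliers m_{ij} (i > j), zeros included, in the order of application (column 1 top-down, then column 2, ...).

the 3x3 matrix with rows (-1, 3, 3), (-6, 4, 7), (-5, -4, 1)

multipliers: 6, 5, 19/14

Forward elimination:
R2 <- R2 - (6)*R1:  [   0  -14  -11 ]
R3 <- R3 - (5)*R1:  [   0  -19  -14 ]
R3 <- R3 - (19/14)*R2:  [     0      0  13/14 ]
Multipliers (in order of application): m_{21} = 6, m_{31} = 5, m_{32} = 19/14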